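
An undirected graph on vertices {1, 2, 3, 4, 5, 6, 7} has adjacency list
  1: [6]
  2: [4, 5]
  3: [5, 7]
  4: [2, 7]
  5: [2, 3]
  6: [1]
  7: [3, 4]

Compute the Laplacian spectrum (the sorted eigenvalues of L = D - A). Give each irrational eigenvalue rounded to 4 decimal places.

[0, 0, 1.3820, 1.3820, 2, 3.6180, 3.6180]

With the vertex order [1, 2, 3, 4, 5, 6, 7], the degrees are [1, 2, 2, 2, 2, 1, 2], giving D = diag(1, 2, 2, 2, 2, 1, 2) and L = D - A. Diagonalising L (or applying a numerical eigensolver to the 7x7 matrix) gives the spectrum above. The 2 zero eigenvalues correspond to the 2 connected components. The largest eigenvalue, 3.6180, is at most the vertex count 7. There are 2 zeros in the spectrum, matching the 2 components.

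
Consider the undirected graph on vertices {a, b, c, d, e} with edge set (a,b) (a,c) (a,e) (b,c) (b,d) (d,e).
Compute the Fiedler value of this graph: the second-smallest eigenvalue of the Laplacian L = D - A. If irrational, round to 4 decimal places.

Reading degrees in the order [a, b, c, d, e] gives [3, 3, 2, 2, 2]; set D = diag(3, 3, 2, 2, 2) and form L = D - A. The sorted Laplacian eigenvalues are [0, 1.3820, 2.3820, 3.6180, 4.6180]; the algebraic connectivity is the second entry, 1.3820. The largest eigenvalue, 4.6180, is at most the vertex count 5. By the matrix-tree theorem the graph has (1/5) * product of the nonzero eigenvalues = 11 spanning trees.

1.3820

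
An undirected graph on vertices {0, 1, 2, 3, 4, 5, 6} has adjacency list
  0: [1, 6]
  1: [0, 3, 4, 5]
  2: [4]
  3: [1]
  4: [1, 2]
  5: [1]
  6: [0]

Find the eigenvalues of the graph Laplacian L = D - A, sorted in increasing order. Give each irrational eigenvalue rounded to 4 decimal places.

[0, 0.3820, 0.6086, 1, 2.2271, 2.6180, 5.1642]

Each diagonal entry of L is the vertex degree and each off-diagonal entry is -1 where an edge is present, 0 otherwise; in the order [0, 1, 2, 3, 4, 5, 6] the diagonal is [2, 4, 1, 1, 2, 1, 1]. Since every row of L sums to 0, the all-ones vector is in the kernel and 0 is an eigenvalue. The single zero eigenvalue shows the graph is connected. The eigenvalues sum to 12, which equals trace(L) = 2|E|. By the matrix-tree theorem the graph has (1/7) * product of the nonzero eigenvalues = 1 spanning tree.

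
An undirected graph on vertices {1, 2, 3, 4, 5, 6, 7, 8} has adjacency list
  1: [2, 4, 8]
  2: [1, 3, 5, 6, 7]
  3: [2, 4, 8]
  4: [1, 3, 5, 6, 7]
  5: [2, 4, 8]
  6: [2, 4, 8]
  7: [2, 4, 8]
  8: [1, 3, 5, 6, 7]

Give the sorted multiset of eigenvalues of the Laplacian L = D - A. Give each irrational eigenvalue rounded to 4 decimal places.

With the vertex order [1, 2, 3, 4, 5, 6, 7, 8], the degrees are [3, 5, 3, 5, 3, 3, 3, 5], giving D = diag(3, 5, 3, 5, 3, 3, 3, 5) and L = D - A. Since every row of L sums to 0, the all-ones vector is in the kernel and 0 is an eigenvalue. By the matrix-tree theorem the graph has (1/8) * product of the nonzero eigenvalues = 2025 spanning trees.

[0, 3, 3, 3, 3, 5, 5, 8]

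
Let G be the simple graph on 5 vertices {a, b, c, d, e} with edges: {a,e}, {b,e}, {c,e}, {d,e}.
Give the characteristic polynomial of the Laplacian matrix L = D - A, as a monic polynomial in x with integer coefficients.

x^5 - 8x^4 + 18x^3 - 16x^2 + 5x

With the vertex order [a, b, c, d, e], the degrees are [1, 1, 1, 1, 4], giving D = diag(1, 1, 1, 1, 4) and L = D - A. Computing det(xI - L) by cofactor expansion (or equivalently via sum-over-permutations) gives x^5 - 8x^4 + 18x^3 - 16x^2 + 5x. Since p(0) = det(-L) = 0, x divides p(x). The eigenvalues sum to 8, which equals trace(L) = 2|E|. The largest eigenvalue, 5, is at most the vertex count 5.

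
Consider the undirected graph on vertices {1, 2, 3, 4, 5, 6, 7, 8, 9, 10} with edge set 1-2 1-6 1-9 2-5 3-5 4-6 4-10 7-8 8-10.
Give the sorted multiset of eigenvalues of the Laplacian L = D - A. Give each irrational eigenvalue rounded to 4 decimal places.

[0, 0.1172, 0.3820, 0.7586, 1.3820, 1.6674, 2.6180, 3.0846, 3.6180, 4.3721]

Reading degrees in the order [1, 2, 3, 4, 5, 6, 7, 8, 9, 10] gives [3, 2, 1, 2, 2, 2, 1, 2, 1, 2]; set D = diag(3, 2, 1, 2, 2, 2, 1, 2, 1, 2) and form L = D - A. The multiplicity of 0 as a Laplacian eigenvalue equals the number of connected components. The single zero eigenvalue shows the graph is connected. There is one zero in the spectrum, matching the 1 component. The eigenvalues sum to 18, which equals trace(L) = 2|E|.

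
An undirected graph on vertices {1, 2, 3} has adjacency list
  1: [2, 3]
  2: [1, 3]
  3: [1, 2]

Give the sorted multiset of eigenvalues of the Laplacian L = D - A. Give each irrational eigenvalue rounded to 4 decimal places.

[0, 3, 3]

Reading degrees in the order [1, 2, 3] gives [2, 2, 2]; set D = diag(2, 2, 2) and form L = D - A. Since every row of L sums to 0, the all-ones vector is in the kernel and 0 is an eigenvalue. The single zero eigenvalue shows the graph is connected. The largest eigenvalue, 3, is at most the vertex count 3.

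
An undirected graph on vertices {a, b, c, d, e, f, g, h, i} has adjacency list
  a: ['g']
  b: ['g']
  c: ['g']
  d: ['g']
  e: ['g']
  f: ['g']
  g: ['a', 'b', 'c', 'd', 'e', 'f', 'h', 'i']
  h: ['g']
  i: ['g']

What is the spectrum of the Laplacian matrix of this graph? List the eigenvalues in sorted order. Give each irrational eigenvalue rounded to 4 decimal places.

Reading degrees in the order [a, b, c, d, e, f, g, h, i] gives [1, 1, 1, 1, 1, 1, 8, 1, 1]; set D = diag(1, 1, 1, 1, 1, 1, 8, 1, 1) and form L = D - A. Diagonalising L (or applying a numerical eigensolver to the 9x9 matrix) gives the spectrum above. The single zero eigenvalue shows the graph is connected.

[0, 1, 1, 1, 1, 1, 1, 1, 9]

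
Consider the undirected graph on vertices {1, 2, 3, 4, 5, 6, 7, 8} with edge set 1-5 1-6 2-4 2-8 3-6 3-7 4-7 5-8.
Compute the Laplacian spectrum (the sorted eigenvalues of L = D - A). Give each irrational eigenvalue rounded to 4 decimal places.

[0, 0.5858, 0.5858, 2, 2, 3.4142, 3.4142, 4]

With the vertex order [1, 2, 3, 4, 5, 6, 7, 8], the degrees are [2, 2, 2, 2, 2, 2, 2, 2], giving D = diag(2, 2, 2, 2, 2, 2, 2, 2) and L = D - A. The multiplicity of 0 as a Laplacian eigenvalue equals the number of connected components. The single zero eigenvalue shows the graph is connected. The largest eigenvalue, 4, is at most the vertex count 8.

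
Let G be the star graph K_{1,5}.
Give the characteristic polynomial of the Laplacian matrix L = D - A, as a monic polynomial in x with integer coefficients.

x^6 - 10x^5 + 30x^4 - 40x^3 + 25x^2 - 6x

The graph has 6 vertices and degree multiset [5, 1, 1, 1, 1, 1]; D is the diagonal matrix of degrees and L = D - A. The eigenvalues of L are [0, 1, 1, 1, 1, 6]; the characteristic polynomial is the product of (x - lambda_i), which multiplies out to x^6 - 10x^5 + 30x^4 - 40x^3 + 25x^2 - 6x. Since p(0) = det(-L) = 0, x divides p(x). There is one zero in the spectrum, matching the 1 component. By the matrix-tree theorem the graph has (1/6) * product of the nonzero eigenvalues = 1 spanning tree.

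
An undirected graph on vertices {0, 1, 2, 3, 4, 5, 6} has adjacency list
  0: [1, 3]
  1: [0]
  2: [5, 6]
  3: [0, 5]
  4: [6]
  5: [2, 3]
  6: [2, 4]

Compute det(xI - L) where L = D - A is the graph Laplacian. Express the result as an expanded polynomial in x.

Each diagonal entry of L is the vertex degree and each off-diagonal entry is -1 where an edge is present, 0 otherwise; in the order [0, 1, 2, 3, 4, 5, 6] the diagonal is [2, 1, 2, 2, 1, 2, 2]. L has integer entries, so p(x) = det(xI - L) has integer coefficients. Expanding the determinant yields x^7 - 12x^6 + 55x^5 - 120x^4 + 126x^3 - 56x^2 + 7x. Since p(0) = det(-L) = 0, x divides p(x). The largest eigenvalue, 3.8019, is at most the vertex count 7.

x^7 - 12x^6 + 55x^5 - 120x^4 + 126x^3 - 56x^2 + 7x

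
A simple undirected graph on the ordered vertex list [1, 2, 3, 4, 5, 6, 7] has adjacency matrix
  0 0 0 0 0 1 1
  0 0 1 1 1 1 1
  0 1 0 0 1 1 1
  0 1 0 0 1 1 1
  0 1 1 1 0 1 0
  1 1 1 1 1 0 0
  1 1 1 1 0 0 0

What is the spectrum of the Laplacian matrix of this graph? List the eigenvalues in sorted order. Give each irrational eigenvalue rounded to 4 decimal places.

Reading degrees in the order [1, 2, 3, 4, 5, 6, 7] gives [2, 5, 4, 4, 4, 5, 4]; set D = diag(2, 5, 4, 4, 4, 5, 4) and form L = D - A. Since every row of L sums to 0, the all-ones vector is in the kernel and 0 is an eigenvalue. The single zero eigenvalue shows the graph is connected. The largest eigenvalue, 6.7045, is at most the vertex count 7.

[0, 1.9035, 3.8831, 4, 5.5089, 6, 6.7045]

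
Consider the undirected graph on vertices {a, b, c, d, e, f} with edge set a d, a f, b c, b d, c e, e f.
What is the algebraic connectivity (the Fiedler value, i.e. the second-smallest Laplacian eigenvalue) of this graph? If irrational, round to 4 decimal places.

With the vertex order [a, b, c, d, e, f], the degrees are [2, 2, 2, 2, 2, 2], giving D = diag(2, 2, 2, 2, 2, 2) and L = D - A. The sorted Laplacian eigenvalues are [0, 1, 1, 3, 3, 4]; the algebraic connectivity is the second entry, 1.

1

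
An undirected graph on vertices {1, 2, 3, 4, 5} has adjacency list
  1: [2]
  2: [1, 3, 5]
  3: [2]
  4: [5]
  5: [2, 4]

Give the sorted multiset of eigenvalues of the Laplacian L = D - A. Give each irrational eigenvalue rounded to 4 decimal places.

With the vertex order [1, 2, 3, 4, 5], the degrees are [1, 3, 1, 1, 2], giving D = diag(1, 3, 1, 1, 2) and L = D - A. The multiplicity of 0 as a Laplacian eigenvalue equals the number of connected components. By the matrix-tree theorem the graph has (1/5) * product of the nonzero eigenvalues = 1 spanning tree.

[0, 0.5188, 1, 2.3111, 4.1701]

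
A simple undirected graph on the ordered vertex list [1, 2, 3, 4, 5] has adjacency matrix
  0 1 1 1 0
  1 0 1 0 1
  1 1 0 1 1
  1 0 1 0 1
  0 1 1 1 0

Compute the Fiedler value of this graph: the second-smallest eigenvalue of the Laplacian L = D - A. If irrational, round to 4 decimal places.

Reading degrees in the order [1, 2, 3, 4, 5] gives [3, 3, 4, 3, 3]; set D = diag(3, 3, 4, 3, 3) and form L = D - A. The smallest Laplacian eigenvalue is always 0. The next one, lambda_2 = 3, measures how hard the graph is to disconnect: larger values mean better connectivity. The largest eigenvalue, 5, is at most the vertex count 5.

3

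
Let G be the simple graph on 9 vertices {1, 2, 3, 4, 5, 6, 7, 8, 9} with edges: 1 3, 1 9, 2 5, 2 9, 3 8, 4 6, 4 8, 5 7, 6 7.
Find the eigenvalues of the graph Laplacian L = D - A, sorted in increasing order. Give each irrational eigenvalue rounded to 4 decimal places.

[0, 0.4679, 0.4679, 1.6527, 1.6527, 3, 3, 3.8794, 3.8794]

Each diagonal entry of L is the vertex degree and each off-diagonal entry is -1 where an edge is present, 0 otherwise; in the order [1, 2, 3, 4, 5, 6, 7, 8, 9] the diagonal is [2, 2, 2, 2, 2, 2, 2, 2, 2]. L is symmetric positive semidefinite, so every eigenvalue is real and nonnegative.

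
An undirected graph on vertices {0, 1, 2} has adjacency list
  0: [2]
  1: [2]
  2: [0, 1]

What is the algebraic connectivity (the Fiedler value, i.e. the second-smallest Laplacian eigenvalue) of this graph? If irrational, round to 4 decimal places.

With the vertex order [0, 1, 2], the degrees are [1, 1, 2], giving D = diag(1, 1, 2) and L = D - A. The smallest Laplacian eigenvalue is always 0. The next one, lambda_2 = 1, measures how hard the graph is to disconnect: larger values mean better connectivity.

1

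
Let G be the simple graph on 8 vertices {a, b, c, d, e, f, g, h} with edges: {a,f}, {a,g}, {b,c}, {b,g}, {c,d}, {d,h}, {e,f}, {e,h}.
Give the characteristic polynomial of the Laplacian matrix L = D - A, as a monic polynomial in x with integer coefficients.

x^8 - 16x^7 + 104x^6 - 352x^5 + 660x^4 - 672x^3 + 336x^2 - 64x

With the vertex order [a, b, c, d, e, f, g, h], the degrees are [2, 2, 2, 2, 2, 2, 2, 2], giving D = diag(2, 2, 2, 2, 2, 2, 2, 2) and L = D - A. Computing det(xI - L) by cofactor expansion (or equivalently via sum-over-permutations) gives x^8 - 16x^7 + 104x^6 - 352x^5 + 660x^4 - 672x^3 + 336x^2 - 64x. The constant term is 0 because L is singular (the all-ones vector lies in its kernel).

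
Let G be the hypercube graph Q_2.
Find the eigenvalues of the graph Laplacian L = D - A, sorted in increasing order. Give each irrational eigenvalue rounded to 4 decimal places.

[0, 2, 2, 4]

The graph has 4 vertices and degree multiset [2, 2, 2, 2]; D is the diagonal matrix of degrees and L = D - A. L is symmetric positive semidefinite, so every eigenvalue is real and nonnegative. The single zero eigenvalue shows the graph is connected. There is one zero in the spectrum, matching the 1 component.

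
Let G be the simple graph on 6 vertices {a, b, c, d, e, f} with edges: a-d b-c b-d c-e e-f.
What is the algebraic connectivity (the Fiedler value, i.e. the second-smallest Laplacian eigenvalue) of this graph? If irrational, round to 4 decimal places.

Each diagonal entry of L is the vertex degree and each off-diagonal entry is -1 where an edge is present, 0 otherwise; in the order [a, b, c, d, e, f] the diagonal is [1, 2, 2, 2, 2, 1]. The smallest Laplacian eigenvalue is always 0. The next one, lambda_2 = 0.2679, measures how hard the graph is to disconnect: larger values mean better connectivity. By the matrix-tree theorem the graph has (1/6) * product of the nonzero eigenvalues = 1 spanning tree.

0.2679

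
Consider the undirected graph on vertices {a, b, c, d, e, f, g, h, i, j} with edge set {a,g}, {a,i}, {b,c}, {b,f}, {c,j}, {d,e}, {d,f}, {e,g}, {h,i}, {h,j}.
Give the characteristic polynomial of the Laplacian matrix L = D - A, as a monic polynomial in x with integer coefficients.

With the vertex order [a, b, c, d, e, f, g, h, i, j], the degrees are [2, 2, 2, 2, 2, 2, 2, 2, 2, 2], giving D = diag(2, 2, 2, 2, 2, 2, 2, 2, 2, 2) and L = D - A. L has integer entries, so p(x) = det(xI - L) has integer coefficients. Expanding the determinant yields x^10 - 20x^9 + 170x^8 - 800x^7 + 2275x^6 - 4004x^5 + 4290x^4 - 2640x^3 + 825x^2 - 100x. The constant term is 0 because L is singular (the all-ones vector lies in its kernel). By the matrix-tree theorem the graph has (1/10) * product of the nonzero eigenvalues = 10 spanning trees. There is one zero in the spectrum, matching the 1 component.

x^10 - 20x^9 + 170x^8 - 800x^7 + 2275x^6 - 4004x^5 + 4290x^4 - 2640x^3 + 825x^2 - 100x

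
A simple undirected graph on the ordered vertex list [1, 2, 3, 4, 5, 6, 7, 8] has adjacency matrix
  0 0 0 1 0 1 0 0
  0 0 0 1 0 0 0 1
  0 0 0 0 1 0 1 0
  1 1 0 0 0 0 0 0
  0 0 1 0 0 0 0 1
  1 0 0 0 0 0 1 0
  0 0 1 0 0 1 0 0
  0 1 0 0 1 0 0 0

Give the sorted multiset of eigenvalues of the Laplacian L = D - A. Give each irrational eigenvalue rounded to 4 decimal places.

Reading degrees in the order [1, 2, 3, 4, 5, 6, 7, 8] gives [2, 2, 2, 2, 2, 2, 2, 2]; set D = diag(2, 2, 2, 2, 2, 2, 2, 2) and form L = D - A. Diagonalising L (or applying a numerical eigensolver to the 8x8 matrix) gives the spectrum above. The single zero eigenvalue shows the graph is connected. The eigenvalues sum to 16, which equals trace(L) = 2|E|.

[0, 0.5858, 0.5858, 2, 2, 3.4142, 3.4142, 4]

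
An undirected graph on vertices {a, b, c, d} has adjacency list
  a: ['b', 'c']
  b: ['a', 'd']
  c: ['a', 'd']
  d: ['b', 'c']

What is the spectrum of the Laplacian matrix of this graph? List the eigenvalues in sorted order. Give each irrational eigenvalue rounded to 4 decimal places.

Each diagonal entry of L is the vertex degree and each off-diagonal entry is -1 where an edge is present, 0 otherwise; in the order [a, b, c, d] the diagonal is [2, 2, 2, 2]. L is symmetric positive semidefinite, so every eigenvalue is real and nonnegative. The single zero eigenvalue shows the graph is connected.

[0, 2, 2, 4]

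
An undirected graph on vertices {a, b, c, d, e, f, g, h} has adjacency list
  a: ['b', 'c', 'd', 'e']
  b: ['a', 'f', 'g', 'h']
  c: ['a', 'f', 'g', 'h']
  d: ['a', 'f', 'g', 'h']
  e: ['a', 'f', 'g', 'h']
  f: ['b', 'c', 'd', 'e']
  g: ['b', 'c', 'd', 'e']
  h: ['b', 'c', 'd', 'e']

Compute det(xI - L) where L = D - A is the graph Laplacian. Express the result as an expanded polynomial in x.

With the vertex order [a, b, c, d, e, f, g, h], the degrees are [4, 4, 4, 4, 4, 4, 4, 4], giving D = diag(4, 4, 4, 4, 4, 4, 4, 4) and L = D - A. L has integer entries, so p(x) = det(xI - L) has integer coefficients. Expanding the determinant yields x^8 - 32x^7 + 432x^6 - 3200x^5 + 14080x^4 - 36864x^3 + 53248x^2 - 32768x. The coefficient of x^7 equals -trace(L) = -32, matching the sum of degrees. By the matrix-tree theorem the graph has (1/8) * product of the nonzero eigenvalues = 4096 spanning trees.

x^8 - 32x^7 + 432x^6 - 3200x^5 + 14080x^4 - 36864x^3 + 53248x^2 - 32768x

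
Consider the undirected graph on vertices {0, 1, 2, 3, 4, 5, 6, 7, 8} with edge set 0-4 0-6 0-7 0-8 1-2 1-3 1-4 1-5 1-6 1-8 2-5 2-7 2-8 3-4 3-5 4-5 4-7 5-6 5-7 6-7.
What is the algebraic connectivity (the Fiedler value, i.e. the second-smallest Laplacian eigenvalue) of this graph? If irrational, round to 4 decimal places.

With the vertex order [0, 1, 2, 3, 4, 5, 6, 7, 8], the degrees are [4, 6, 4, 3, 5, 6, 4, 5, 3], giving D = diag(4, 6, 4, 3, 5, 6, 4, 5, 3) and L = D - A. Computing the eigenvalues of L and sorting gives [0, 2.2953, 2.8632, 3.6368, 4.4668, 5.6350, 6.1873, 7.2553, 7.6603]. The Fiedler value lambda_2 = 2.2953 is strictly positive, so the graph is connected. By the matrix-tree theorem the graph has (1/9) * product of the nonzero eigenvalues = 22986 spanning trees.

2.2953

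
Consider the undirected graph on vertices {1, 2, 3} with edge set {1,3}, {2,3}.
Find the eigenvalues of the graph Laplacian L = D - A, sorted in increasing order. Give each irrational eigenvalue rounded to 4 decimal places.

[0, 1, 3]

Reading degrees in the order [1, 2, 3] gives [1, 1, 2]; set D = diag(1, 1, 2) and form L = D - A. Diagonalising L (or applying a numerical eigensolver to the 3x3 matrix) gives the spectrum above. The single zero eigenvalue shows the graph is connected.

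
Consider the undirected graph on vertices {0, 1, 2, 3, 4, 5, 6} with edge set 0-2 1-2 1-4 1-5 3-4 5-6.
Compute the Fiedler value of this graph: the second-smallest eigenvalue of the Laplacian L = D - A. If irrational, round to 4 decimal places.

0.3820

Reading degrees in the order [0, 1, 2, 3, 4, 5, 6] gives [1, 3, 2, 1, 2, 2, 1]; set D = diag(1, 3, 2, 1, 2, 2, 1) and form L = D - A. Computing the eigenvalues of L and sorting gives [0, 0.3820, 0.3820, 1.5858, 2.6180, 2.6180, 4.4142]. The Fiedler value lambda_2 = 0.3820 is strictly positive, so the graph is connected. There is one zero in the spectrum, matching the 1 component.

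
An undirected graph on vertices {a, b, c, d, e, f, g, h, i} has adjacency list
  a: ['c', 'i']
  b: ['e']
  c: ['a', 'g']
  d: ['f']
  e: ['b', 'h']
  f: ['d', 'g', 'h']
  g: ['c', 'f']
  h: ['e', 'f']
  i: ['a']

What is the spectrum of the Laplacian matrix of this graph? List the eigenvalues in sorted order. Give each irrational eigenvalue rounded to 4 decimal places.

[0, 0.1506, 0.4266, 1, 1.4229, 2.1724, 3, 3.4576, 4.3699]

With the vertex order [a, b, c, d, e, f, g, h, i], the degrees are [2, 1, 2, 1, 2, 3, 2, 2, 1], giving D = diag(2, 1, 2, 1, 2, 3, 2, 2, 1) and L = D - A. L is symmetric positive semidefinite, so every eigenvalue is real and nonnegative. The single zero eigenvalue shows the graph is connected. The largest eigenvalue, 4.3699, is at most the vertex count 9. The eigenvalues sum to 16, which equals trace(L) = 2|E|.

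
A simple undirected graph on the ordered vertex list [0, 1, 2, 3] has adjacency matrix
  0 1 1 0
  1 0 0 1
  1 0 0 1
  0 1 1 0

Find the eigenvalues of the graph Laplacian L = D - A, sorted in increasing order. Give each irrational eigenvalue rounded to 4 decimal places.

[0, 2, 2, 4]

Each diagonal entry of L is the vertex degree and each off-diagonal entry is -1 where an edge is present, 0 otherwise; in the order [0, 1, 2, 3] the diagonal is [2, 2, 2, 2]. The multiplicity of 0 as a Laplacian eigenvalue equals the number of connected components. The single zero eigenvalue shows the graph is connected. There is one zero in the spectrum, matching the 1 component.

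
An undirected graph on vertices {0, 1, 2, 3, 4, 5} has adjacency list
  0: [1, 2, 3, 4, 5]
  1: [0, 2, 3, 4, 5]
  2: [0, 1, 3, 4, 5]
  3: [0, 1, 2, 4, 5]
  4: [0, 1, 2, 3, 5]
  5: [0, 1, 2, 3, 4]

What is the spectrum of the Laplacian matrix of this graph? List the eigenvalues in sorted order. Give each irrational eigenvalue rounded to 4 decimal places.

With the vertex order [0, 1, 2, 3, 4, 5], the degrees are [5, 5, 5, 5, 5, 5], giving D = diag(5, 5, 5, 5, 5, 5) and L = D - A. Diagonalising L (or applying a numerical eigensolver to the 6x6 matrix) gives the spectrum above. By the matrix-tree theorem the graph has (1/6) * product of the nonzero eigenvalues = 1296 spanning trees.

[0, 6, 6, 6, 6, 6]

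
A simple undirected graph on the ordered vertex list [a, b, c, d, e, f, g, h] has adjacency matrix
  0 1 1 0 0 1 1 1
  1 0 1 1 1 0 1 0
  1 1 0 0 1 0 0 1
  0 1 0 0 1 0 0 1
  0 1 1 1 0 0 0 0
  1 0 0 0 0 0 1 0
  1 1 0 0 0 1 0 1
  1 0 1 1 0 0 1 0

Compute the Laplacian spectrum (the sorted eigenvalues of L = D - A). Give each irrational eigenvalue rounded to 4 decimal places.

[0, 1.3804, 3, 3.3027, 4.3648, 5, 6.1176, 6.8344]

With the vertex order [a, b, c, d, e, f, g, h], the degrees are [5, 5, 4, 3, 3, 2, 4, 4], giving D = diag(5, 5, 4, 3, 3, 2, 4, 4) and L = D - A. Diagonalising L (or applying a numerical eigensolver to the 8x8 matrix) gives the spectrum above. The single zero eigenvalue shows the graph is connected.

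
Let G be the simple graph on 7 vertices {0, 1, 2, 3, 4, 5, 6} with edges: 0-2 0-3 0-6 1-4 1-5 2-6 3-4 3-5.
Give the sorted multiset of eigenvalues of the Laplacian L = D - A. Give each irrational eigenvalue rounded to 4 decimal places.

[0, 0.3588, 2, 2.2763, 3, 3.5892, 4.7757]

With the vertex order [0, 1, 2, 3, 4, 5, 6], the degrees are [3, 2, 2, 3, 2, 2, 2], giving D = diag(3, 2, 2, 3, 2, 2, 2) and L = D - A. Diagonalising L (or applying a numerical eigensolver to the 7x7 matrix) gives the spectrum above. The single zero eigenvalue shows the graph is connected.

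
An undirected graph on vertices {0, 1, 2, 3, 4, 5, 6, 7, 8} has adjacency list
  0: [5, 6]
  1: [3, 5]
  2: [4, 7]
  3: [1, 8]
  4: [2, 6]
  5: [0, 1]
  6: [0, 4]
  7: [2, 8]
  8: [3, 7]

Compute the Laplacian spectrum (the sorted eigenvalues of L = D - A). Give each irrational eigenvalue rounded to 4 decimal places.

[0, 0.4679, 0.4679, 1.6527, 1.6527, 3, 3, 3.8794, 3.8794]

With the vertex order [0, 1, 2, 3, 4, 5, 6, 7, 8], the degrees are [2, 2, 2, 2, 2, 2, 2, 2, 2], giving D = diag(2, 2, 2, 2, 2, 2, 2, 2, 2) and L = D - A. Since every row of L sums to 0, the all-ones vector is in the kernel and 0 is an eigenvalue. The single zero eigenvalue shows the graph is connected. There is one zero in the spectrum, matching the 1 component.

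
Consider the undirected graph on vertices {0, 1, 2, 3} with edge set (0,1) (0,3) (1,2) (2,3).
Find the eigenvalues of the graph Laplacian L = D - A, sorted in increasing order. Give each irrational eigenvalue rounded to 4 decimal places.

[0, 2, 2, 4]

Reading degrees in the order [0, 1, 2, 3] gives [2, 2, 2, 2]; set D = diag(2, 2, 2, 2) and form L = D - A. Diagonalising L (or applying a numerical eigensolver to the 4x4 matrix) gives the spectrum above. The single zero eigenvalue shows the graph is connected.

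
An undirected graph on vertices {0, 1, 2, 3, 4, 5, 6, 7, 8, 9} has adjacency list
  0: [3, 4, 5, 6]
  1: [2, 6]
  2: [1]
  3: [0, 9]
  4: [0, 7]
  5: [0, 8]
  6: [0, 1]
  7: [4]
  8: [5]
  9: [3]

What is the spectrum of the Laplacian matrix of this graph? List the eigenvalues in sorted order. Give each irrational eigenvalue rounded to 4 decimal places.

[0, 0.2318, 0.3820, 0.3820, 1.2769, 2, 2.6180, 2.6180, 3.1815, 5.3098]

Reading degrees in the order [0, 1, 2, 3, 4, 5, 6, 7, 8, 9] gives [4, 2, 1, 2, 2, 2, 2, 1, 1, 1]; set D = diag(4, 2, 1, 2, 2, 2, 2, 1, 1, 1) and form L = D - A. Since every row of L sums to 0, the all-ones vector is in the kernel and 0 is an eigenvalue. By the matrix-tree theorem the graph has (1/10) * product of the nonzero eigenvalues = 1 spanning tree.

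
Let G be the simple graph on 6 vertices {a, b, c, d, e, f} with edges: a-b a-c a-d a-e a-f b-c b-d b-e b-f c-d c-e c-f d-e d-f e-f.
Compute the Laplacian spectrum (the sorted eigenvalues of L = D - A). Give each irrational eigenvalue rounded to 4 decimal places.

[0, 6, 6, 6, 6, 6]

Each diagonal entry of L is the vertex degree and each off-diagonal entry is -1 where an edge is present, 0 otherwise; in the order [a, b, c, d, e, f] the diagonal is [5, 5, 5, 5, 5, 5]. Diagonalising L (or applying a numerical eigensolver to the 6x6 matrix) gives the spectrum above. The single zero eigenvalue shows the graph is connected. The largest eigenvalue, 6, is at most the vertex count 6.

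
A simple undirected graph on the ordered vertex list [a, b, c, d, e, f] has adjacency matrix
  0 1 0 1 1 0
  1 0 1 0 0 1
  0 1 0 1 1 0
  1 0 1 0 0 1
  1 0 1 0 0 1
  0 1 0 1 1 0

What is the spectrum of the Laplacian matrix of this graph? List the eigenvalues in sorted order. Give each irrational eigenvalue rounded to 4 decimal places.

With the vertex order [a, b, c, d, e, f], the degrees are [3, 3, 3, 3, 3, 3], giving D = diag(3, 3, 3, 3, 3, 3) and L = D - A. The multiplicity of 0 as a Laplacian eigenvalue equals the number of connected components. The largest eigenvalue, 6, is at most the vertex count 6.

[0, 3, 3, 3, 3, 6]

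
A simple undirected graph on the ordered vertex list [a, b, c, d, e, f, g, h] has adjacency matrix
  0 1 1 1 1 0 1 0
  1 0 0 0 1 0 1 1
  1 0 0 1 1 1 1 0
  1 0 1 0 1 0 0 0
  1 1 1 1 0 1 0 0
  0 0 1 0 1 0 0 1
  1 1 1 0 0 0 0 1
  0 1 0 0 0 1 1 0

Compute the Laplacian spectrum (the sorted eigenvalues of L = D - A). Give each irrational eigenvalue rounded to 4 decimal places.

[0, 2, 2.6972, 4, 4.3820, 6, 6.3028, 6.6180]

Reading degrees in the order [a, b, c, d, e, f, g, h] gives [5, 4, 5, 3, 5, 3, 4, 3]; set D = diag(5, 4, 5, 3, 5, 3, 4, 3) and form L = D - A. The multiplicity of 0 as a Laplacian eigenvalue equals the number of connected components. There is one zero in the spectrum, matching the 1 component. The largest eigenvalue, 6.6180, is at most the vertex count 8.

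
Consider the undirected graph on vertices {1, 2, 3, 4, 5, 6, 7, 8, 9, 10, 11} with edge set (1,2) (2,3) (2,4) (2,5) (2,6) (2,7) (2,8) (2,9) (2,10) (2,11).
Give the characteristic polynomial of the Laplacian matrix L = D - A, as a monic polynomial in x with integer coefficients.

With the vertex order [1, 2, 3, 4, 5, 6, 7, 8, 9, 10, 11], the degrees are [1, 10, 1, 1, 1, 1, 1, 1, 1, 1, 1], giving D = diag(1, 10, 1, 1, 1, 1, 1, 1, 1, 1, 1) and L = D - A. L has integer entries, so p(x) = det(xI - L) has integer coefficients. Expanding the determinant yields x^11 - 20x^10 + 135x^9 - 480x^8 + 1050x^7 - 1512x^6 + 1470x^5 - 960x^4 + 405x^3 - 100x^2 + 11x. The coefficient of x^10 equals -trace(L) = -20, matching the sum of degrees. By the matrix-tree theorem the graph has (1/11) * product of the nonzero eigenvalues = 1 spanning tree. The largest eigenvalue, 11, is at most the vertex count 11.

x^11 - 20x^10 + 135x^9 - 480x^8 + 1050x^7 - 1512x^6 + 1470x^5 - 960x^4 + 405x^3 - 100x^2 + 11x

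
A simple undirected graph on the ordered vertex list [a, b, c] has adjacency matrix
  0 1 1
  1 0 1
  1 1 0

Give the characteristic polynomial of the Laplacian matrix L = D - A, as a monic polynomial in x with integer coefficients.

x^3 - 6x^2 + 9x

Reading degrees in the order [a, b, c] gives [2, 2, 2]; set D = diag(2, 2, 2) and form L = D - A. The eigenvalues of L are [0, 3, 3]; the characteristic polynomial is the product of (x - lambda_i), which multiplies out to x^3 - 6x^2 + 9x. The coefficient of x^2 equals -trace(L) = -6, matching the sum of degrees. The eigenvalues sum to 6, which equals trace(L) = 2|E|.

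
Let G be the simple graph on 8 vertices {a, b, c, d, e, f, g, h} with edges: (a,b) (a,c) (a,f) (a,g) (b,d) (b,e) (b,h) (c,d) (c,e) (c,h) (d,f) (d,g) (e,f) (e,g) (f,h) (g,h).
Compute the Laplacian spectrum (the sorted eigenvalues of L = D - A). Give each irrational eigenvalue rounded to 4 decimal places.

[0, 4, 4, 4, 4, 4, 4, 8]

Each diagonal entry of L is the vertex degree and each off-diagonal entry is -1 where an edge is present, 0 otherwise; in the order [a, b, c, d, e, f, g, h] the diagonal is [4, 4, 4, 4, 4, 4, 4, 4]. Diagonalising L (or applying a numerical eigensolver to the 8x8 matrix) gives the spectrum above. The eigenvalues sum to 32, which equals trace(L) = 2|E|. There is one zero in the spectrum, matching the 1 component.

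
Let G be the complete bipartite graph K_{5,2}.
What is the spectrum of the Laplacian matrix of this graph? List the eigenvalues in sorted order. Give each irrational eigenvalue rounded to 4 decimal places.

[0, 2, 2, 2, 2, 5, 7]

The graph has 7 vertices and degree multiset [5, 5, 2, 2, 2, 2, 2]; D is the diagonal matrix of degrees and L = D - A. Diagonalising L (or applying a numerical eigensolver to the 7x7 matrix) gives the spectrum above. By the matrix-tree theorem the graph has (1/7) * product of the nonzero eigenvalues = 80 spanning trees.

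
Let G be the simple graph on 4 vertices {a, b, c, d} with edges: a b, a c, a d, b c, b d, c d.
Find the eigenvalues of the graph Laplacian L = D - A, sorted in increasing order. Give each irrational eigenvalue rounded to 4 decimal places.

Each diagonal entry of L is the vertex degree and each off-diagonal entry is -1 where an edge is present, 0 otherwise; in the order [a, b, c, d] the diagonal is [3, 3, 3, 3]. Diagonalising L (or applying a numerical eigensolver to the 4x4 matrix) gives the spectrum above. The single zero eigenvalue shows the graph is connected.

[0, 4, 4, 4]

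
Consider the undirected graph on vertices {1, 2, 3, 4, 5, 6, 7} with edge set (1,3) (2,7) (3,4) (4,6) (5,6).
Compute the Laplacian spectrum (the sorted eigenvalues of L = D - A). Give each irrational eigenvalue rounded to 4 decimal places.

[0, 0, 0.3820, 1.3820, 2, 2.6180, 3.6180]

Each diagonal entry of L is the vertex degree and each off-diagonal entry is -1 where an edge is present, 0 otherwise; in the order [1, 2, 3, 4, 5, 6, 7] the diagonal is [1, 1, 2, 2, 1, 2, 1]. Since every row of L sums to 0, the all-ones vector is in the kernel and 0 is an eigenvalue. The 2 zero eigenvalues correspond to the 2 connected components.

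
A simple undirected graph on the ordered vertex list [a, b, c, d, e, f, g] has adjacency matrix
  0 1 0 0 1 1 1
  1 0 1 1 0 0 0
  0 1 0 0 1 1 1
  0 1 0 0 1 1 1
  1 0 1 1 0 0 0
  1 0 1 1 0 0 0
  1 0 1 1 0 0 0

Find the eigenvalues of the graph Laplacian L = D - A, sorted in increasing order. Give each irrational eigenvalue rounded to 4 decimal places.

[0, 3, 3, 3, 4, 4, 7]

Each diagonal entry of L is the vertex degree and each off-diagonal entry is -1 where an edge is present, 0 otherwise; in the order [a, b, c, d, e, f, g] the diagonal is [4, 3, 4, 4, 3, 3, 3]. Diagonalising L (or applying a numerical eigensolver to the 7x7 matrix) gives the spectrum above. The single zero eigenvalue shows the graph is connected. There is one zero in the spectrum, matching the 1 component.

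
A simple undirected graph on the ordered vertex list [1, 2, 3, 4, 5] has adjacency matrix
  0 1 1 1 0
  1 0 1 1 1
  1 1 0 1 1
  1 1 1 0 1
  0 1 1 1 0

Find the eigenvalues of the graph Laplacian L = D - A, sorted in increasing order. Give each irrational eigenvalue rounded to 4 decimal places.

[0, 3, 5, 5, 5]

Reading degrees in the order [1, 2, 3, 4, 5] gives [3, 4, 4, 4, 3]; set D = diag(3, 4, 4, 4, 3) and form L = D - A. The multiplicity of 0 as a Laplacian eigenvalue equals the number of connected components. By the matrix-tree theorem the graph has (1/5) * product of the nonzero eigenvalues = 75 spanning trees.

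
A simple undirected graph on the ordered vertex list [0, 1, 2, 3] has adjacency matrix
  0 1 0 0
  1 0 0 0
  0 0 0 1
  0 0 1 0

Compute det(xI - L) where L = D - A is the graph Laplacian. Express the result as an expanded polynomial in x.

x^4 - 4x^3 + 4x^2

Reading degrees in the order [0, 1, 2, 3] gives [1, 1, 1, 1]; set D = diag(1, 1, 1, 1) and form L = D - A. The eigenvalues of L are [0, 0, 2, 2]; the characteristic polynomial is the product of (x - lambda_i), which multiplies out to x^4 - 4x^3 + 4x^2. The coefficient of x^3 equals -trace(L) = -4, matching the sum of degrees. The eigenvalues sum to 4, which equals trace(L) = 2|E|.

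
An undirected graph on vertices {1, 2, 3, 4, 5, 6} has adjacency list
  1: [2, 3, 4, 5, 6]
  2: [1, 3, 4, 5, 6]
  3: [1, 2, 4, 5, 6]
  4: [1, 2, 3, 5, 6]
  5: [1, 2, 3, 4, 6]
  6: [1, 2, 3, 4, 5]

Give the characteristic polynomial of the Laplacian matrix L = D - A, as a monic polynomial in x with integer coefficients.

Each diagonal entry of L is the vertex degree and each off-diagonal entry is -1 where an edge is present, 0 otherwise; in the order [1, 2, 3, 4, 5, 6] the diagonal is [5, 5, 5, 5, 5, 5]. Computing det(xI - L) by cofactor expansion (or equivalently via sum-over-permutations) gives x^6 - 30x^5 + 360x^4 - 2160x^3 + 6480x^2 - 7776x. Since p(0) = det(-L) = 0, x divides p(x). The largest eigenvalue, 6, is at most the vertex count 6.

x^6 - 30x^5 + 360x^4 - 2160x^3 + 6480x^2 - 7776x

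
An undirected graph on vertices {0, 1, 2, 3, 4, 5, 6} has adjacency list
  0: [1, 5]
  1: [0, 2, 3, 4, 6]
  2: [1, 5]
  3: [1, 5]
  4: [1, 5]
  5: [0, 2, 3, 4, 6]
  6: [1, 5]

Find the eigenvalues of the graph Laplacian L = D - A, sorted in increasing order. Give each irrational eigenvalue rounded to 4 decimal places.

[0, 2, 2, 2, 2, 5, 7]

Reading degrees in the order [0, 1, 2, 3, 4, 5, 6] gives [2, 5, 2, 2, 2, 5, 2]; set D = diag(2, 5, 2, 2, 2, 5, 2) and form L = D - A. Since every row of L sums to 0, the all-ones vector is in the kernel and 0 is an eigenvalue. The single zero eigenvalue shows the graph is connected.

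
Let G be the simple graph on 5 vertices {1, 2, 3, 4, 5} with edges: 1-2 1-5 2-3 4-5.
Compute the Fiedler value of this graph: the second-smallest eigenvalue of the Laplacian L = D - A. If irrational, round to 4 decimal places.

0.3820

Each diagonal entry of L is the vertex degree and each off-diagonal entry is -1 where an edge is present, 0 otherwise; in the order [1, 2, 3, 4, 5] the diagonal is [2, 2, 1, 1, 2]. Computing the eigenvalues of L and sorting gives [0, 0.3820, 1.3820, 2.6180, 3.6180]. The Fiedler value lambda_2 = 0.3820 is strictly positive, so the graph is connected. There is one zero in the spectrum, matching the 1 component.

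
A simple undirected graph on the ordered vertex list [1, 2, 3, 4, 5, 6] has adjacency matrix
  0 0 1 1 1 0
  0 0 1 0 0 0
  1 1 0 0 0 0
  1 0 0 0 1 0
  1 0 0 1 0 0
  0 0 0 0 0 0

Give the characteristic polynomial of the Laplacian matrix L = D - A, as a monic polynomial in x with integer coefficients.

With the vertex order [1, 2, 3, 4, 5, 6], the degrees are [3, 1, 2, 2, 2, 0], giving D = diag(3, 1, 2, 2, 2, 0) and L = D - A. L has integer entries, so p(x) = det(xI - L) has integer coefficients. Expanding the determinant yields x^6 - 10x^5 + 34x^4 - 44x^3 + 15x^2. The constant term is 0 because L is singular (the all-ones vector lies in its kernel). The eigenvalues sum to 10, which equals trace(L) = 2|E|.

x^6 - 10x^5 + 34x^4 - 44x^3 + 15x^2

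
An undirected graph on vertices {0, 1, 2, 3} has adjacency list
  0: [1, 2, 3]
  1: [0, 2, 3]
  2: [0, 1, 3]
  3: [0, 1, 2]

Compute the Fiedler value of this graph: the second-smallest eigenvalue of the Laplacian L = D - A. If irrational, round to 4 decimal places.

4

Reading degrees in the order [0, 1, 2, 3] gives [3, 3, 3, 3]; set D = diag(3, 3, 3, 3) and form L = D - A. The smallest Laplacian eigenvalue is always 0. The next one, lambda_2 = 4, measures how hard the graph is to disconnect: larger values mean better connectivity. There is one zero in the spectrum, matching the 1 component. The eigenvalues sum to 12, which equals trace(L) = 2|E|.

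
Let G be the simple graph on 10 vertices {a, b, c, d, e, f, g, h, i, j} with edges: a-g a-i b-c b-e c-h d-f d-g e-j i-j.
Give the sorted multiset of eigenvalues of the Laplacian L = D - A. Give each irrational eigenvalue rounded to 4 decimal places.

Reading degrees in the order [a, b, c, d, e, f, g, h, i, j] gives [2, 2, 2, 2, 2, 1, 2, 1, 2, 2]; set D = diag(2, 2, 2, 2, 2, 1, 2, 1, 2, 2) and form L = D - A. The multiplicity of 0 as a Laplacian eigenvalue equals the number of connected components. The single zero eigenvalue shows the graph is connected. By the matrix-tree theorem the graph has (1/10) * product of the nonzero eigenvalues = 1 spanning tree. The largest eigenvalue, 3.9021, is at most the vertex count 10.

[0, 0.0979, 0.3820, 0.8244, 1.3820, 2, 2.6180, 3.1756, 3.6180, 3.9021]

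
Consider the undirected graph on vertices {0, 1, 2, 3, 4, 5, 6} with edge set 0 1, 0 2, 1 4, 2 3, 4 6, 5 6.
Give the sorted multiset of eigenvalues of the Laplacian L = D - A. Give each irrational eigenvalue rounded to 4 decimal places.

Each diagonal entry of L is the vertex degree and each off-diagonal entry is -1 where an edge is present, 0 otherwise; in the order [0, 1, 2, 3, 4, 5, 6] the diagonal is [2, 2, 2, 1, 2, 1, 2]. Since every row of L sums to 0, the all-ones vector is in the kernel and 0 is an eigenvalue. The single zero eigenvalue shows the graph is connected.

[0, 0.1981, 0.7530, 1.5550, 2.4450, 3.2470, 3.8019]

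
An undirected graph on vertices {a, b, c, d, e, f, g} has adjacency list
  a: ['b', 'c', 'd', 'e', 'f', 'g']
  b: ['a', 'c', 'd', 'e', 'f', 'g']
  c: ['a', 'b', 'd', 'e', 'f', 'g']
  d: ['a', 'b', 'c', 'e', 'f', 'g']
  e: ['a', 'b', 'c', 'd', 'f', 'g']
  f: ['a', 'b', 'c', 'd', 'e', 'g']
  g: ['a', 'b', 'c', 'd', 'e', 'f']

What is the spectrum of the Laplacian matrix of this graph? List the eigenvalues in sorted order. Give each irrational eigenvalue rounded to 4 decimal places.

Each diagonal entry of L is the vertex degree and each off-diagonal entry is -1 where an edge is present, 0 otherwise; in the order [a, b, c, d, e, f, g] the diagonal is [6, 6, 6, 6, 6, 6, 6]. Diagonalising L (or applying a numerical eigensolver to the 7x7 matrix) gives the spectrum above. The single zero eigenvalue shows the graph is connected. The eigenvalues sum to 42, which equals trace(L) = 2|E|.

[0, 7, 7, 7, 7, 7, 7]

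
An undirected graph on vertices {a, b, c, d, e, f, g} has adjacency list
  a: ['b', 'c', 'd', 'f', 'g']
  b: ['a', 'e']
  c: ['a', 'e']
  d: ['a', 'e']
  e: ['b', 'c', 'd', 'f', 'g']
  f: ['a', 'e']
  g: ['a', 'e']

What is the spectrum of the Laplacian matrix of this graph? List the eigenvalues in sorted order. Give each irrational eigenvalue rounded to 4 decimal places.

[0, 2, 2, 2, 2, 5, 7]

Reading degrees in the order [a, b, c, d, e, f, g] gives [5, 2, 2, 2, 5, 2, 2]; set D = diag(5, 2, 2, 2, 5, 2, 2) and form L = D - A. Diagonalising L (or applying a numerical eigensolver to the 7x7 matrix) gives the spectrum above. The single zero eigenvalue shows the graph is connected. The largest eigenvalue, 7, is at most the vertex count 7.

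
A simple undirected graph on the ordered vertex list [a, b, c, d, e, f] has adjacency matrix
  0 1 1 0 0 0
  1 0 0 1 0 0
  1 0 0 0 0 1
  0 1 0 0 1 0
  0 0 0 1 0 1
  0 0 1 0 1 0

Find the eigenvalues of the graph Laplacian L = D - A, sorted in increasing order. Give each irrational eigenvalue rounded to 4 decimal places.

[0, 1, 1, 3, 3, 4]

Reading degrees in the order [a, b, c, d, e, f] gives [2, 2, 2, 2, 2, 2]; set D = diag(2, 2, 2, 2, 2, 2) and form L = D - A. Diagonalising L (or applying a numerical eigensolver to the 6x6 matrix) gives the spectrum above. The single zero eigenvalue shows the graph is connected. There is one zero in the spectrum, matching the 1 component.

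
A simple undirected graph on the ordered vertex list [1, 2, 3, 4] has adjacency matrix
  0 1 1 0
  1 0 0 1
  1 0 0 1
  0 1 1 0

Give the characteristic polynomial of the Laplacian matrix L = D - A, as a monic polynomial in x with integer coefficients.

Reading degrees in the order [1, 2, 3, 4] gives [2, 2, 2, 2]; set D = diag(2, 2, 2, 2) and form L = D - A. The eigenvalues of L are [0, 2, 2, 4]; the characteristic polynomial is the product of (x - lambda_i), which multiplies out to x^4 - 8x^3 + 20x^2 - 16x. The constant term is 0 because L is singular (the all-ones vector lies in its kernel).

x^4 - 8x^3 + 20x^2 - 16x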